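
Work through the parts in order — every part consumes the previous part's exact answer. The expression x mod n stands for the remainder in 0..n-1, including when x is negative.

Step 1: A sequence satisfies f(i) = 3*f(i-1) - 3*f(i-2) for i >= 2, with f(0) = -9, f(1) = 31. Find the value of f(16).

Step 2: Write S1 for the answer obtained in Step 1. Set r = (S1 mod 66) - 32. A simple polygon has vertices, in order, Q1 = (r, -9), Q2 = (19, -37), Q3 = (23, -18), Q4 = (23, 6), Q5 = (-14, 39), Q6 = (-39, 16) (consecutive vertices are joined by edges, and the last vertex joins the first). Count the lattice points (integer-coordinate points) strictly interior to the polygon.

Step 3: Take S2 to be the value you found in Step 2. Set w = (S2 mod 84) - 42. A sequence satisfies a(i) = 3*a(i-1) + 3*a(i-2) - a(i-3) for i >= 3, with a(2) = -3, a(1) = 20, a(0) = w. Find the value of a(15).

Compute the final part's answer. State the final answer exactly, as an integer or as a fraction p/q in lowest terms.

46183035

Step 1: f(2) = 3*(31) - 3*(-9) = 120; iterating: f(2)=120, f(3)=267, f(4)=441, f(5)=522, f(6)=243, f(7)=-837, f(8)=-3240, f(9)=-7209, f(10)=-11907, f(11)=-14094, f(12)=-6561, f(13)=22599, f(14)=87480, f(15)=194643, f(16)=321489; answer 321489
Step 2: S1 = 321489; r = -29; cross terms: (-29*-37 - 19*-9)=1244, (19*-18 - 23*-37)=509, (23*6 - 23*-18)=552, (23*39 - -14*6)=981, (-14*16 - -39*39)=1297, (-39*-9 - -29*16)=815; twice the area = |5398| = 5398; area = 2699; boundary points = 4 + 1 + 24 + 1 + 1 + 5 = 36; strictly interior points = area - boundary/2 + 1 = 2682; answer 2682
Step 3: S2 = 2682; w = 36; a(3) = 3*(-3) + 3*(20) - 1*(36) = 15; iterating: a(3)=15, a(4)=16, a(5)=96, a(6)=321, a(7)=1235, a(8)=4572, a(9)=17100, a(10)=63781, a(11)=238071, a(12)=888456, a(13)=3315800, a(14)=12374697, a(15)=46183035; answer 46183035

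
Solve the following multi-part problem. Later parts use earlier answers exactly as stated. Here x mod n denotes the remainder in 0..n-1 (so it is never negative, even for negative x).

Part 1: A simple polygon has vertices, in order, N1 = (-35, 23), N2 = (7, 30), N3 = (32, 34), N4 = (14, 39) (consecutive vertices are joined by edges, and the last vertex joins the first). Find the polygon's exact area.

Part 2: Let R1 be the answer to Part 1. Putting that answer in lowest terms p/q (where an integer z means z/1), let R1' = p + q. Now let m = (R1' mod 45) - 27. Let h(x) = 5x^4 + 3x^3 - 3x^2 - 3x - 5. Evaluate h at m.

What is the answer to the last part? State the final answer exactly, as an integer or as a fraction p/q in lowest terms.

Part 1: cross terms: (-35*30 - 7*23)=-1211, (7*34 - 32*30)=-722, (32*39 - 14*34)=772, (14*23 - -35*39)=1687; twice the area = |526| = 526; area = 263; answer 263
Part 2: R1 = 263; threaded value p + q = 264; m = 12; 5*(12)^4 + 3*(12)^3 - 3*(12)^2 - 3*(12)^1 - 5 = (103680) + (5184) + (-432) + (-36) + (-5) = 108391; answer 108391

108391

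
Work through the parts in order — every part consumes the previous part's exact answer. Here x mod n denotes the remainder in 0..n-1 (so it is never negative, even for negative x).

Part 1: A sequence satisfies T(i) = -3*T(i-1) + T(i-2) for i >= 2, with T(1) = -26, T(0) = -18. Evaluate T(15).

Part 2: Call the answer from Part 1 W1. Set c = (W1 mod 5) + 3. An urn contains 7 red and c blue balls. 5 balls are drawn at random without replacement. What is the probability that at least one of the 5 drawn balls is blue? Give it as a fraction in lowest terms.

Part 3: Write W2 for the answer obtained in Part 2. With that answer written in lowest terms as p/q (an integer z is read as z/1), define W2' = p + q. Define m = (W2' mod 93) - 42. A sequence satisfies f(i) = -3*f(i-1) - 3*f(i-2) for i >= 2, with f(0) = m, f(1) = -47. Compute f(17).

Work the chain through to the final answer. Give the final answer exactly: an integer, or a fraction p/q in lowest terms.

Part 1: T(2) = -3*(-26) + 1*(-18) = 60; iterating: T(2)=60, T(3)=-206, T(4)=678, T(5)=-2240, T(6)=7398, T(7)=-24434, T(8)=80700, T(9)=-266534, T(10)=880302, T(11)=-2907440, T(12)=9602622, T(13)=-31715306, T(14)=104748540, T(15)=-345960926; answer -345960926
Part 2: W1 = -345960926; c = 7; total draws C(14,5) = 2002; complement C(7,5) = 21; favorable 2002 - 21 = 1981; P = 283/286; answer 283/286
Part 3: W2 = 283/286; threaded value p + q = 569; m = -31; f(2) = -3*(-47) - 3*(-31) = 234; iterating: f(2)=234, f(3)=-561, f(4)=981, f(5)=-1260, f(6)=837, f(7)=1269, f(8)=-6318, f(9)=15147, f(10)=-26487, f(11)=34020, f(12)=-22599, f(13)=-34263, f(14)=170586, f(15)=-408969, f(16)=715149, f(17)=-918540; answer -918540

-918540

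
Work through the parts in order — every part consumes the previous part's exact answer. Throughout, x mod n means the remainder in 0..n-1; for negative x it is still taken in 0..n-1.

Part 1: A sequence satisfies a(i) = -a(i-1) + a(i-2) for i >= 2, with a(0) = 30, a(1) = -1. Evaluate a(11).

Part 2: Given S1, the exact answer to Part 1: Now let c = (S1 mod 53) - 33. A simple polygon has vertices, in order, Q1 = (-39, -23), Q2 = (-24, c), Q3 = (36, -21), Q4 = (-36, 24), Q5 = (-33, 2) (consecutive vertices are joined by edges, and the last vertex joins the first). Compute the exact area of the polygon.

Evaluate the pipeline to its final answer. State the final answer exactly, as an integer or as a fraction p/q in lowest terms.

1671

Part 1: a(2) = -1*(-1) + 1*(30) = 31; iterating: a(2)=31, a(3)=-32, a(4)=63, a(5)=-95, a(6)=158, a(7)=-253, a(8)=411, a(9)=-664, a(10)=1075, a(11)=-1739; answer -1739
Part 2: S1 = -1739; c = -23; cross terms: (-39*-23 - -24*-23)=345, (-24*-21 - 36*-23)=1332, (36*24 - -36*-21)=108, (-36*2 - -33*24)=720, (-33*-23 - -39*2)=837; twice the area = |3342| = 3342; area = 1671; answer 1671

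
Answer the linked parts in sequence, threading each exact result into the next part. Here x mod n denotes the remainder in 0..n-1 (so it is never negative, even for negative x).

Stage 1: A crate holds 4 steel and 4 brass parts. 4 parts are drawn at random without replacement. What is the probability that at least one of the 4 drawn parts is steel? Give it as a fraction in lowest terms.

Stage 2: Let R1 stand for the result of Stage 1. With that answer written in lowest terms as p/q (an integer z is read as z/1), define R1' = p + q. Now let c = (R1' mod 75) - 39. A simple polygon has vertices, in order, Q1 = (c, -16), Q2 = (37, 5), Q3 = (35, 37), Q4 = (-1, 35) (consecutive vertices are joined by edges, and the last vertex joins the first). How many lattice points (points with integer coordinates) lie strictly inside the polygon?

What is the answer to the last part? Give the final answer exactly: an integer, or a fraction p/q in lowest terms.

1154

Stage 1: total draws C(8,4) = 70; complement C(4,4) = 1; favorable 70 - 1 = 69; P = 69/70; answer 69/70
Stage 2: R1 = 69/70; threaded value p + q = 139; c = 25; cross terms: (25*5 - 37*-16)=717, (37*37 - 35*5)=1194, (35*35 - -1*37)=1262, (-1*-16 - 25*35)=-859; twice the area = |2314| = 2314; area = 1157; boundary points = 3 + 2 + 2 + 1 = 8; strictly interior points = area - boundary/2 + 1 = 1154; answer 1154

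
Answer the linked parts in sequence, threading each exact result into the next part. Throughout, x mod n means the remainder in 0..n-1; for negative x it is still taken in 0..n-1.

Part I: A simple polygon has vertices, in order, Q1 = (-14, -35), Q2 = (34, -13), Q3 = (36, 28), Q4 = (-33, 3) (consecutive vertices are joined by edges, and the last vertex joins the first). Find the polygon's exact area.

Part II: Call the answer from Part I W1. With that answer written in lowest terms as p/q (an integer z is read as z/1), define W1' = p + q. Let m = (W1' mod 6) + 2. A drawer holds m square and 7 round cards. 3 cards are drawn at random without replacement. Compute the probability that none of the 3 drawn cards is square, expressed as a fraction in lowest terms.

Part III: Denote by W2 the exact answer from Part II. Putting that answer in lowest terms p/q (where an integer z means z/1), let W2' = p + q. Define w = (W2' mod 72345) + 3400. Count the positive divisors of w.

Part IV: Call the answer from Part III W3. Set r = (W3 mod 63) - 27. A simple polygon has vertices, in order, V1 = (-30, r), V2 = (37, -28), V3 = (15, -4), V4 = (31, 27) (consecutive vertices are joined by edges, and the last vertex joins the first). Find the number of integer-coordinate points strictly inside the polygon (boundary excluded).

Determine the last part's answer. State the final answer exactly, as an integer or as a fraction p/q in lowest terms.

Part I: cross terms: (-14*-13 - 34*-35)=1372, (34*28 - 36*-13)=1420, (36*3 - -33*28)=1032, (-33*-35 - -14*3)=1197; twice the area = |5021| = 5021; area = 5021/2; answer 5021/2
Part II: W1 = 5021/2; threaded value p + q = 5023; m = 3; total draws C(10,3) = 120; favorable C(7,3) = 35; P = 7/24; answer 7/24
Part III: W2 = 7/24; threaded value p + q = 31; w = 3431; 3431 = 47 * 73; number of divisors = (1+1) * (1+1) = 4; answer 4
Part IV: W3 = 4; r = -23; cross terms: (-30*-28 - 37*-23)=1691, (37*-4 - 15*-28)=272, (15*27 - 31*-4)=529, (31*-23 - -30*27)=97; twice the area = |2589| = 2589; area = 2589/2; boundary points = 1 + 2 + 1 + 1 = 5; strictly interior points = area - boundary/2 + 1 = 1293; answer 1293

1293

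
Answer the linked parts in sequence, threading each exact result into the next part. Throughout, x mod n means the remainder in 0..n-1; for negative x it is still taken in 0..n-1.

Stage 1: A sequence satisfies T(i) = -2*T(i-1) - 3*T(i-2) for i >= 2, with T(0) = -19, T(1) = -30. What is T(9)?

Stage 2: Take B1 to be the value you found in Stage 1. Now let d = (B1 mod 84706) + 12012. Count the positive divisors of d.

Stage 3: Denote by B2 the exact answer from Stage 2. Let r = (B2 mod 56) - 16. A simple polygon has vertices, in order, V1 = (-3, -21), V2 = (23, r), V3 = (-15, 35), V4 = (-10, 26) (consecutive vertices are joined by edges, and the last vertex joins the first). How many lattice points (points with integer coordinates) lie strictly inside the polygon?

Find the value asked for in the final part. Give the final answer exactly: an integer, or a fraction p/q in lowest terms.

815

Stage 1: T(2) = -2*(-30) - 3*(-19) = 117; iterating: T(2)=117, T(3)=-144, T(4)=-63, T(5)=558, T(6)=-927, T(7)=180, T(8)=2421, T(9)=-5382; answer -5382
Stage 2: B1 = -5382; d = 91336; 91336 = 2^3 * 7^2 * 233; number of divisors = (3+1) * (2+1) * (1+1) = 24; answer 24
Stage 3: B2 = 24; r = 8; cross terms: (-3*8 - 23*-21)=459, (23*35 - -15*8)=925, (-15*26 - -10*35)=-40, (-10*-21 - -3*26)=288; twice the area = |1632| = 1632; area = 816; boundary points = 1 + 1 + 1 + 1 = 4; strictly interior points = area - boundary/2 + 1 = 815; answer 815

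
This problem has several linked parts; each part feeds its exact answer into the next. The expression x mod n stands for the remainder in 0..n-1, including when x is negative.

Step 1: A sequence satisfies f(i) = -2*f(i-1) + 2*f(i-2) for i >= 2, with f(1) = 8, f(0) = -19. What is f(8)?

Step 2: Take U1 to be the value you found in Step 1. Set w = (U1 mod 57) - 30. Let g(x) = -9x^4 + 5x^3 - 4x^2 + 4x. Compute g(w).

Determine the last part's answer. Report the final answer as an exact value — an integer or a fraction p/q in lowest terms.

-618

Step 1: f(2) = -2*(8) + 2*(-19) = -54; iterating: f(2)=-54, f(3)=124, f(4)=-356, f(5)=960, f(6)=-2632, f(7)=7184, f(8)=-19632; answer -19632
Step 2: U1 = -19632; w = 3; -9*(3)^4 + 5*(3)^3 - 4*(3)^2 + 4*(3)^1 = (-729) + (135) + (-36) + (12) = -618; answer -618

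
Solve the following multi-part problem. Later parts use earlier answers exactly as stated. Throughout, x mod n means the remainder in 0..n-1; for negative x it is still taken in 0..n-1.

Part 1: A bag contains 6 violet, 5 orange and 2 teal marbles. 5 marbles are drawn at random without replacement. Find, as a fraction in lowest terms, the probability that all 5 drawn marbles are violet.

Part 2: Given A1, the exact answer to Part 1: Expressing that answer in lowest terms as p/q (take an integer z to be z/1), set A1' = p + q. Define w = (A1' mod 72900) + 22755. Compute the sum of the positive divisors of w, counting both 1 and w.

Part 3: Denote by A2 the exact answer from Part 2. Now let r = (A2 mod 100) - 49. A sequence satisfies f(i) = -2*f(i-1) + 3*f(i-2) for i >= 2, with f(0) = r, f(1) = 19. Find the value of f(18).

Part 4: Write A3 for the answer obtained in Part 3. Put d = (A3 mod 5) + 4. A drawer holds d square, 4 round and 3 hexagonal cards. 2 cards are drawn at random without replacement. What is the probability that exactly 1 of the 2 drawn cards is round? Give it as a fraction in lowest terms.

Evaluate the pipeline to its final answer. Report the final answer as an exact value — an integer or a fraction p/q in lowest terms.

16/33

Part 1: total draws C(13,5) = 1287; favorable C(6,5) = 6; P = 2/429; answer 2/429
Part 2: A1 = 2/429; threaded value p + q = 431; w = 23186; 23186 = 2 * 11593; sigma = (1 + 2) * (1 + 11593) = 3 * 11594 = 34782; answer 34782
Part 3: A2 = 34782; r = 33; f(2) = -2*(19) + 3*(33) = 61; iterating: f(2)=61, f(3)=-65, f(4)=313, f(5)=-821, f(6)=2581, f(7)=-7625, f(8)=22993, f(9)=-68861, f(10)=206701, f(11)=-619985, f(12)=1860073, f(13)=-5580101, f(14)=16740421, f(15)=-50221145, f(16)=150663553, f(17)=-451990541, f(18)=1355971741; answer 1355971741
Part 4: A3 = 1355971741; d = 5; total draws C(12,2) = 66; favorable C(4,1)*C(8,1) = 32; P = 16/33; answer 16/33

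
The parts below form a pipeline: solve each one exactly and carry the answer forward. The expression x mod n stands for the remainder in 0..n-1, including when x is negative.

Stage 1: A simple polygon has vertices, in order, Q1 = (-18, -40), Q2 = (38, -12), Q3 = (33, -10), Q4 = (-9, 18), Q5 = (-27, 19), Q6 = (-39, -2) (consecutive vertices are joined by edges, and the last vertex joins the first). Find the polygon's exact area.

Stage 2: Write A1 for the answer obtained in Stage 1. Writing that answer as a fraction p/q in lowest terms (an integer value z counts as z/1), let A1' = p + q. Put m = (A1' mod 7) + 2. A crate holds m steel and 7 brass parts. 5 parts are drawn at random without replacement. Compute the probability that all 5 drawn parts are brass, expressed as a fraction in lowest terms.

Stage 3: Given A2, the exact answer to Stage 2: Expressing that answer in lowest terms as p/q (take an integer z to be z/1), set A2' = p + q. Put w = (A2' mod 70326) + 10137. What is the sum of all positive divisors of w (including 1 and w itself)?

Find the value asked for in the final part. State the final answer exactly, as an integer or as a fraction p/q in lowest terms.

Stage 1: cross terms: (-18*-12 - 38*-40)=1736, (38*-10 - 33*-12)=16, (33*18 - -9*-10)=504, (-9*19 - -27*18)=315, (-27*-2 - -39*19)=795, (-39*-40 - -18*-2)=1524; twice the area = |4890| = 4890; area = 2445; answer 2445
Stage 2: A1 = 2445; threaded value p + q = 2446; m = 5; total draws C(12,5) = 792; favorable C(7,5) = 21; P = 7/264; answer 7/264
Stage 3: A2 = 7/264; threaded value p + q = 271; w = 10408; 10408 = 2^3 * 1301; sigma = (1 + 2 + 4 + 8) * (1 + 1301) = 15 * 1302 = 19530; answer 19530

19530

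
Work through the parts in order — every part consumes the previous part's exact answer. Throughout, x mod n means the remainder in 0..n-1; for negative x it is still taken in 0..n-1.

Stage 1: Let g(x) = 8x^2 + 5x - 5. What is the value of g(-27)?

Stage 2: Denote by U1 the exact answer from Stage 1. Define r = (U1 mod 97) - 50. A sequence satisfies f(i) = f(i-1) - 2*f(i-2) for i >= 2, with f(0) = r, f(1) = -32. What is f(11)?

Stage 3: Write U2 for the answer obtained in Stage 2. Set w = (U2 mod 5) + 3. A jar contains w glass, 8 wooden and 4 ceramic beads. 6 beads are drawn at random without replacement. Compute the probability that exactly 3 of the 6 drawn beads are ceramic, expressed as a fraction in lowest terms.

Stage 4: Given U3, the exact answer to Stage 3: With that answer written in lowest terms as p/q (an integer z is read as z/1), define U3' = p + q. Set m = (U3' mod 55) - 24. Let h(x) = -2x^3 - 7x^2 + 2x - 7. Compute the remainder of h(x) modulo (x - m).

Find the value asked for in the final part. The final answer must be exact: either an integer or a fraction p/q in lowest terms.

-24647

Stage 1: 8*(-27)^2 + 5*(-27)^1 - 5 = (5832) + (-135) + (-5) = 5692; answer 5692
Stage 2: U1 = 5692; r = 16; f(2) = 1*(-32) - 2*(16) = -64; iterating: f(2)=-64, f(3)=0, f(4)=128, f(5)=128, f(6)=-128, f(7)=-384, f(8)=-128, f(9)=640, f(10)=896, f(11)=-384; answer -384
Stage 3: U2 = -384; w = 4; total draws C(16,6) = 8008; favorable C(4,3)*C(12,3) = 880; P = 10/91; answer 10/91
Stage 4: U3 = 10/91; threaded value p + q = 101; m = 22; remainder = value at the root: -2*(22)^3 - 7*(22)^2 + 2*(22)^1 - 7 = (-21296) + (-3388) + (44) + (-7) = -24647; answer -24647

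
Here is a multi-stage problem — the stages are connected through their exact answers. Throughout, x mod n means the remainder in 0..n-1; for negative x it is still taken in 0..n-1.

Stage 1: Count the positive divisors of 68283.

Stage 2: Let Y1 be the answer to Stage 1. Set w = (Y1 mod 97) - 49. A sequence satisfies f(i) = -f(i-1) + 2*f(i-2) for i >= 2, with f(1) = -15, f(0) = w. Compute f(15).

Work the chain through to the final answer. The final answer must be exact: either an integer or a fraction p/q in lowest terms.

240269

Stage 1: 68283 = 3^5 * 281; number of divisors = (5+1) * (1+1) = 12; answer 12
Stage 2: Y1 = 12; w = -37; f(2) = -1*(-15) + 2*(-37) = -59; iterating: f(2)=-59, f(3)=29, f(4)=-147, f(5)=205, f(6)=-499, f(7)=909, f(8)=-1907, f(9)=3725, f(10)=-7539, f(11)=14989, f(12)=-30067, f(13)=60045, f(14)=-120179, f(15)=240269; answer 240269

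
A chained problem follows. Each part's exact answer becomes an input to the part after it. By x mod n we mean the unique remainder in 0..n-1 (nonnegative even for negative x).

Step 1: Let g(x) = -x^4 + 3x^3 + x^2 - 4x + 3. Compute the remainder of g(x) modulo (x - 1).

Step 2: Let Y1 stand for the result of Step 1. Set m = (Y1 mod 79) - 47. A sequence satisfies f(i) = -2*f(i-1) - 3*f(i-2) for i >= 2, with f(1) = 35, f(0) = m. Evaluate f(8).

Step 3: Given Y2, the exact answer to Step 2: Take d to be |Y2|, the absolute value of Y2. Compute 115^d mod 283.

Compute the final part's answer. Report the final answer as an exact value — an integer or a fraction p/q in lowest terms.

Step 1: remainder = value at the root: -1*(1)^4 + 3*(1)^3 + 1*(1)^2 - 4*(1)^1 + 3 = (-1) + (3) + (1) + (-4) + (3) = 2; answer 2
Step 2: Y1 = 2; m = -45; f(2) = -2*(35) - 3*(-45) = 65; iterating: f(2)=65, f(3)=-235, f(4)=275, f(5)=155, f(6)=-1135, f(7)=1805, f(8)=-205; answer -205
Step 3: Y2 = -205; d = 205; squarings mod 283: 115^1=115, 115^2=207, 115^4=116, 115^8=155, 115^16=253, 115^32=51, 115^64=54, 115^128=86; 115^205 = 115^1 * 115^4 * 115^8 * 115^64 * 115^128 = 229 (mod 283); answer 229

229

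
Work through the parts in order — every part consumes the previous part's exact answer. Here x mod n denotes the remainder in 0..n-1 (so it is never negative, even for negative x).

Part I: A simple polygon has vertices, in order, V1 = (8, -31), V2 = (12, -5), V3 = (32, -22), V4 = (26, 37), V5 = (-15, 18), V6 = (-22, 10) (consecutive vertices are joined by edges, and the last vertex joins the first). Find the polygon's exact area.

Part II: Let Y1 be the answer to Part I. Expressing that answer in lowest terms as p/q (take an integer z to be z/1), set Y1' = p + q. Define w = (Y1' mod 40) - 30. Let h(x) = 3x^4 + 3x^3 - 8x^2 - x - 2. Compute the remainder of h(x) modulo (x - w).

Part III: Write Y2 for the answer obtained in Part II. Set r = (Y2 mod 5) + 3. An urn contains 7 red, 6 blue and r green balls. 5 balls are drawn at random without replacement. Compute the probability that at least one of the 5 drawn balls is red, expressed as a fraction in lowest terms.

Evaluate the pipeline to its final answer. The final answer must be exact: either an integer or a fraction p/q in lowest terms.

212/221

Part I: cross terms: (8*-5 - 12*-31)=332, (12*-22 - 32*-5)=-104, (32*37 - 26*-22)=1756, (26*18 - -15*37)=1023, (-15*10 - -22*18)=246, (-22*-31 - 8*10)=602; twice the area = |3855| = 3855; area = 3855/2; answer 3855/2
Part II: Y1 = 3855/2; threaded value p + q = 3857; w = -13; remainder = value at the root: 3*(-13)^4 + 3*(-13)^3 - 8*(-13)^2 - 1*(-13)^1 - 2 = (85683) + (-6591) + (-1352) + (13) + (-2) = 77751; answer 77751
Part III: Y2 = 77751; r = 4; total draws C(17,5) = 6188; complement C(10,5) = 252; favorable 6188 - 252 = 5936; P = 212/221; answer 212/221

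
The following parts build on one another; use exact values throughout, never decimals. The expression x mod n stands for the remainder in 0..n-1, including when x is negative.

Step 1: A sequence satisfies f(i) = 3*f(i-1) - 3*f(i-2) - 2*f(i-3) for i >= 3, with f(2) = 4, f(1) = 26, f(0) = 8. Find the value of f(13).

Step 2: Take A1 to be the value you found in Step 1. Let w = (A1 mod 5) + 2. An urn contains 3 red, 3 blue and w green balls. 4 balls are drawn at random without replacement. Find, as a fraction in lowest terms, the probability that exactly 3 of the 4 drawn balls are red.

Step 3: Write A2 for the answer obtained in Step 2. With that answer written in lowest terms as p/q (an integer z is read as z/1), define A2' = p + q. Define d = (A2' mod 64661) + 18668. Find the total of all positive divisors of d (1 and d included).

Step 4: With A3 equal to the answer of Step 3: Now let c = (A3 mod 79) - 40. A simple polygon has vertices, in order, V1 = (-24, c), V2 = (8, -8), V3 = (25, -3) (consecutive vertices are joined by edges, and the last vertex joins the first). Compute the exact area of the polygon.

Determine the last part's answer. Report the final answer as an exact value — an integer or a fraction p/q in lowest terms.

29

Step 1: f(3) = 3*(4) - 3*(26) - 2*(8) = -82; iterating: f(3)=-82, f(4)=-310, f(5)=-692, f(6)=-982, f(7)=-250, f(8)=3580, f(9)=13454, f(10)=30122, f(11)=42844, f(12)=11258, f(13)=-155002; answer -155002
Step 2: A1 = -155002; w = 5; total draws C(11,4) = 330; favorable C(3,3)*C(8,1) = 8; P = 4/165; answer 4/165
Step 3: A2 = 4/165; threaded value p + q = 169; d = 18837; 18837 = 3^2 * 7 * 13 * 23; sigma = (1 + 3 + 9) * (1 + 7) * (1 + 13) * (1 + 23) = 13 * 8 * 14 * 24 = 34944; answer 34944
Step 4: A3 = 34944; c = -14; cross terms: (-24*-8 - 8*-14)=304, (8*-3 - 25*-8)=176, (25*-14 - -24*-3)=-422; twice the area = |58| = 58; area = 29; answer 29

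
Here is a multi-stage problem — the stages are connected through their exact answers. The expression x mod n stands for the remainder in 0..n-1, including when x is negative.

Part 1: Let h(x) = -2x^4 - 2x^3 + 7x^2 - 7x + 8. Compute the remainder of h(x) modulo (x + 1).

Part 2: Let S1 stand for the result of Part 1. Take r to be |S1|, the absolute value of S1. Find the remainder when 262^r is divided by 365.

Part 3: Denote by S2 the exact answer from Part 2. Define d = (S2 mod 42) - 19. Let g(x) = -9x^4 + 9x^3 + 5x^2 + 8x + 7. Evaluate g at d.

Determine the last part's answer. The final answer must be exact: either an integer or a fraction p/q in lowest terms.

Part 1: remainder = value at the root: -2*(-1)^4 - 2*(-1)^3 + 7*(-1)^2 - 7*(-1)^1 + 8 = (-2) + (2) + (7) + (7) + (8) = 22; answer 22
Part 2: S1 = 22; r = 22; squarings mod 365: 262^1=262, 262^2=24, 262^4=211, 262^8=356, 262^16=81; 262^22 = 262^2 * 262^4 * 262^16 = 289 (mod 365); answer 289
Part 3: S2 = 289; d = 18; -9*(18)^4 + 9*(18)^3 + 5*(18)^2 + 8*(18)^1 + 7 = (-944784) + (52488) + (1620) + (144) + (7) = -890525; answer -890525

-890525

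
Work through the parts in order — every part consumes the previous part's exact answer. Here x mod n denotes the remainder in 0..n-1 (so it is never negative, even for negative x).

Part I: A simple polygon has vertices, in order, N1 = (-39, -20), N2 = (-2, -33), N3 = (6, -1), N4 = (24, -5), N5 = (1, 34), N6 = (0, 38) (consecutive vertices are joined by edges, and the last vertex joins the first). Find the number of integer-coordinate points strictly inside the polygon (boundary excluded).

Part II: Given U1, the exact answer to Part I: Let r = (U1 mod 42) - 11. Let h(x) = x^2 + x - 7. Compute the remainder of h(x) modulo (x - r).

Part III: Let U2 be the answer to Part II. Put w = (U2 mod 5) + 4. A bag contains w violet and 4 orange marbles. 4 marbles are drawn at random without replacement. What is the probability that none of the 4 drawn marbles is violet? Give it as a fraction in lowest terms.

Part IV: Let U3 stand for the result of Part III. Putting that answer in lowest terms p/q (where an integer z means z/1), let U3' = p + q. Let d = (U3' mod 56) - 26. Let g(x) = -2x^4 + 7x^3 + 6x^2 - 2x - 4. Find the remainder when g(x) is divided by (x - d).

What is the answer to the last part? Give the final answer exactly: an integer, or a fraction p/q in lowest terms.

Part I: cross terms: (-39*-33 - -2*-20)=1247, (-2*-1 - 6*-33)=200, (6*-5 - 24*-1)=-6, (24*34 - 1*-5)=821, (1*38 - 0*34)=38, (0*-20 - -39*38)=1482; twice the area = |3782| = 3782; area = 1891; boundary points = 1 + 8 + 2 + 1 + 1 + 1 = 14; strictly interior points = area - boundary/2 + 1 = 1885; answer 1885
Part II: U1 = 1885; r = 26; remainder = value at the root: 1*(26)^2 + 1*(26)^1 - 7 = (676) + (26) + (-7) = 695; answer 695
Part III: U2 = 695; w = 4; total draws C(8,4) = 70; favorable C(4,4) = 1; P = 1/70; answer 1/70
Part IV: U3 = 1/70; threaded value p + q = 71; d = -11; remainder = value at the root: -2*(-11)^4 + 7*(-11)^3 + 6*(-11)^2 - 2*(-11)^1 - 4 = (-29282) + (-9317) + (726) + (22) + (-4) = -37855; answer -37855

-37855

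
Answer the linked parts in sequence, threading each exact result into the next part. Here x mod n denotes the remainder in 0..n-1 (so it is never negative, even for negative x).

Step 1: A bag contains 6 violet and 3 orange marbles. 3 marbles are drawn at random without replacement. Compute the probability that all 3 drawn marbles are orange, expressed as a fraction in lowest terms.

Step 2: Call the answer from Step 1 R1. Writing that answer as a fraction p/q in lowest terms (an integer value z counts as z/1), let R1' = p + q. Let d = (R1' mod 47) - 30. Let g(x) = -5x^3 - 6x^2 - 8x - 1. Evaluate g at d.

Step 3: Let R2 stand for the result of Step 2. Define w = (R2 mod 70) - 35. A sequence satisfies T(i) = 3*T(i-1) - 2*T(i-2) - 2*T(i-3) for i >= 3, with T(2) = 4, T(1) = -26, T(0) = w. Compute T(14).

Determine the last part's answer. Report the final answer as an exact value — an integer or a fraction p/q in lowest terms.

Step 1: total draws C(9,3) = 84; favorable C(3,3) = 1; P = 1/84; answer 1/84
Step 2: R1 = 1/84; threaded value p + q = 85; d = 8; -5*(8)^3 - 6*(8)^2 - 8*(8)^1 - 1 = (-2560) + (-384) + (-64) + (-1) = -3009; answer -3009
Step 3: R2 = -3009; w = -34; T(3) = 3*(4) - 2*(-26) - 2*(-34) = 132; iterating: T(3)=132, T(4)=440, T(5)=1048, T(6)=2000, T(7)=3024, T(8)=2976, T(9)=-1120, T(10)=-15360, T(11)=-49792, T(12)=-116416, T(13)=-218944, T(14)=-324416; answer -324416

-324416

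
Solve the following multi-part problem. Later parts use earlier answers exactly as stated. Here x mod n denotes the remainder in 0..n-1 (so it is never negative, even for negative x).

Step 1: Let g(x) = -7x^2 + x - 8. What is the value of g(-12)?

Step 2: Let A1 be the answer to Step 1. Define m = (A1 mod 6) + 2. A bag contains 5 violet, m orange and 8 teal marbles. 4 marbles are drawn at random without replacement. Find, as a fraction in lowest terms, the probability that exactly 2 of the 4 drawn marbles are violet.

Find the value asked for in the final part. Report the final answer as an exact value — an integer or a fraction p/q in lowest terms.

455/1938

Step 1: -7*(-12)^2 + 1*(-12)^1 - 8 = (-1008) + (-12) + (-8) = -1028; answer -1028
Step 2: A1 = -1028; m = 6; total draws C(19,4) = 3876; favorable C(5,2)*C(14,2) = 910; P = 455/1938; answer 455/1938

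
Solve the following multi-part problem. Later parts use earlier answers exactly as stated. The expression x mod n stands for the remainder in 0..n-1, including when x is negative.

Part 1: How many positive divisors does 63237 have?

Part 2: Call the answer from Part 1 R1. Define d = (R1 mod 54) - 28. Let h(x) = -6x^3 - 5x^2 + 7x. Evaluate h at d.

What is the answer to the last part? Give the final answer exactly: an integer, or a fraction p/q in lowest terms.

Part 1: 63237 = 3 * 107 * 197; number of divisors = (1+1) * (1+1) * (1+1) = 8; answer 8
Part 2: R1 = 8; d = -20; -6*(-20)^3 - 5*(-20)^2 + 7*(-20)^1 = (48000) + (-2000) + (-140) = 45860; answer 45860

45860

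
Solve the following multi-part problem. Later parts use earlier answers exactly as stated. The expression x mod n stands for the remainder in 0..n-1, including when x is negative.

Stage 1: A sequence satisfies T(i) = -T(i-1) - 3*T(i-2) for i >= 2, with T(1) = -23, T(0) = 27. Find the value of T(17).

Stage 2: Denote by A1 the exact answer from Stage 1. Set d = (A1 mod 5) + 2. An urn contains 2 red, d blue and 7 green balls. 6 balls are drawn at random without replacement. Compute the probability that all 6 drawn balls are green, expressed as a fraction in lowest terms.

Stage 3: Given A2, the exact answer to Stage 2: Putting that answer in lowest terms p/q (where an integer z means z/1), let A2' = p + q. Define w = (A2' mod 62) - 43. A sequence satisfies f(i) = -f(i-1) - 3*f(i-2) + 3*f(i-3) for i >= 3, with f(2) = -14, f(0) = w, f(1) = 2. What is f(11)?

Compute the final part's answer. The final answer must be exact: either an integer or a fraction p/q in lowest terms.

Stage 1: T(2) = -1*(-23) - 3*(27) = -58; iterating: T(2)=-58, T(3)=127, T(4)=47, T(5)=-428, T(6)=287, T(7)=997, T(8)=-1858, T(9)=-1133, T(10)=6707, T(11)=-3308, T(12)=-16813, T(13)=26737, T(14)=23702, T(15)=-103913, T(16)=32807, T(17)=278932; answer 278932
Stage 2: A1 = 278932; d = 4; total draws C(13,6) = 1716; favorable C(7,6) = 7; P = 7/1716; answer 7/1716
Stage 3: A2 = 7/1716; threaded value p + q = 1723; w = 6; f(3) = -1*(-14) - 3*(2) + 3*(6) = 26; iterating: f(3)=26, f(4)=22, f(5)=-142, f(6)=154, f(7)=338, f(8)=-1226, f(9)=674, f(10)=4018, f(11)=-9718; answer -9718

-9718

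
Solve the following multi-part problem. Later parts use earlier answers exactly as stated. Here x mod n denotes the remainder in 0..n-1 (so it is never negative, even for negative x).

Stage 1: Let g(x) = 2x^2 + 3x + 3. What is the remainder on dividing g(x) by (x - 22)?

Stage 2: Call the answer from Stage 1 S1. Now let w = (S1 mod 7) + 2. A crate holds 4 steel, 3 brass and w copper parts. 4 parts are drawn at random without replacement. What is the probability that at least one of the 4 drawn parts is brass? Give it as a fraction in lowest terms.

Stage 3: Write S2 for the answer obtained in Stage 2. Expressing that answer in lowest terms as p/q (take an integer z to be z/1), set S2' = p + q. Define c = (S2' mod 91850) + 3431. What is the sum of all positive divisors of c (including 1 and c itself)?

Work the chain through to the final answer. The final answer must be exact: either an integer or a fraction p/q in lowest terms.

Stage 1: remainder = value at the root: 2*(22)^2 + 3*(22)^1 + 3 = (968) + (66) + (3) = 1037; answer 1037
Stage 2: S1 = 1037; w = 3; total draws C(10,4) = 210; complement C(7,4) = 35; favorable 210 - 35 = 175; P = 5/6; answer 5/6
Stage 3: S2 = 5/6; threaded value p + q = 11; c = 3442; 3442 = 2 * 1721; sigma = (1 + 2) * (1 + 1721) = 3 * 1722 = 5166; answer 5166

5166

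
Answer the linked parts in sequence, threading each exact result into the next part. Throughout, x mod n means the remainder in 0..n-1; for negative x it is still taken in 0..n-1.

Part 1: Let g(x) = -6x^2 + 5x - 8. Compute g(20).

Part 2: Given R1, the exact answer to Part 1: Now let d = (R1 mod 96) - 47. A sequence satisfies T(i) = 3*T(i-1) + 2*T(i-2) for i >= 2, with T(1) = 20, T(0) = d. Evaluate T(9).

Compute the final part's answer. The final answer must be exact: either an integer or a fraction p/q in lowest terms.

1012370

Part 1: -6*(20)^2 + 5*(20)^1 - 8 = (-2400) + (100) + (-8) = -2308; answer -2308
Part 2: R1 = -2308; d = 45; T(2) = 3*(20) + 2*(45) = 150; iterating: T(2)=150, T(3)=490, T(4)=1770, T(5)=6290, T(6)=22410, T(7)=79810, T(8)=284250, T(9)=1012370; answer 1012370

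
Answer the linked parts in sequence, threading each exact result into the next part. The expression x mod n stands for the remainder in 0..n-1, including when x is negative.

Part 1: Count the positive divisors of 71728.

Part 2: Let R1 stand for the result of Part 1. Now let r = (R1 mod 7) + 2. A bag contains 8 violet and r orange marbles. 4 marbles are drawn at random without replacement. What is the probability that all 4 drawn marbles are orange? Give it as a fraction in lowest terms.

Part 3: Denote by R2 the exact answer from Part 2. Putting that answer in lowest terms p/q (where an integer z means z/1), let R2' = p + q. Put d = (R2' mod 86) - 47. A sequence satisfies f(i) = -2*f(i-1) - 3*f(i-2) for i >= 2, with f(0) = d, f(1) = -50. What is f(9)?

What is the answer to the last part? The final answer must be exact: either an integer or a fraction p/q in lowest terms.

-1802

Part 1: 71728 = 2^4 * 4483; number of divisors = (4+1) * (1+1) = 10; answer 10
Part 2: R1 = 10; r = 5; total draws C(13,4) = 715; favorable C(5,4) = 5; P = 1/143; answer 1/143
Part 3: R2 = 1/143; threaded value p + q = 144; d = 11; f(2) = -2*(-50) - 3*(11) = 67; iterating: f(2)=67, f(3)=16, f(4)=-233, f(5)=418, f(6)=-137, f(7)=-980, f(8)=2371, f(9)=-1802; answer -1802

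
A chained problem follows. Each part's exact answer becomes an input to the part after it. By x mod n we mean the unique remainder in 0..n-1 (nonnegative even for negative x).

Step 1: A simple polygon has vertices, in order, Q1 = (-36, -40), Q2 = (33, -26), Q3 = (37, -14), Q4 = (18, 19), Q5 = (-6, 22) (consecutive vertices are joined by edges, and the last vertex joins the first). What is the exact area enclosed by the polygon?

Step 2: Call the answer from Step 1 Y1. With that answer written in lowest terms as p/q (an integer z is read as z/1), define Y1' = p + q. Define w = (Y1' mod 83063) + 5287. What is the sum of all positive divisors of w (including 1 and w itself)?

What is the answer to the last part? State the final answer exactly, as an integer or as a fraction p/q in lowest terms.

Step 1: cross terms: (-36*-26 - 33*-40)=2256, (33*-14 - 37*-26)=500, (37*19 - 18*-14)=955, (18*22 - -6*19)=510, (-6*-40 - -36*22)=1032; twice the area = |5253| = 5253; area = 5253/2; answer 5253/2
Step 2: Y1 = 5253/2; threaded value p + q = 5255; w = 10542; 10542 = 2 * 3 * 7 * 251; sigma = (1 + 2) * (1 + 3) * (1 + 7) * (1 + 251) = 3 * 4 * 8 * 252 = 24192; answer 24192

24192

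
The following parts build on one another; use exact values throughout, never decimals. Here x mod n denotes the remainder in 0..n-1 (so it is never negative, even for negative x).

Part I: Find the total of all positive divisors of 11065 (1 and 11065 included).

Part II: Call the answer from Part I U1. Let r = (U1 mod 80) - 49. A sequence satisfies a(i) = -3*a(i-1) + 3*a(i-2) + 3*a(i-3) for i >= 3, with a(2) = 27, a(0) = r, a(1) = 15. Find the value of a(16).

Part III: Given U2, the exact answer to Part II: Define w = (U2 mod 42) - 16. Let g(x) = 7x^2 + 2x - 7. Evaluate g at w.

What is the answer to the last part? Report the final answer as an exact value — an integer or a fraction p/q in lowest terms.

178

Part I: 11065 = 5 * 2213; sigma = (1 + 5) * (1 + 2213) = 6 * 2214 = 13284; answer 13284
Part II: U1 = 13284; r = -45; a(3) = -3*(27) + 3*(15) + 3*(-45) = -171; iterating: a(3)=-171, a(4)=639, a(5)=-2349, a(6)=8451, a(7)=-30483, a(8)=109755, a(9)=-395361, a(10)=1423899, a(11)=-5128515, a(12)=18471159, a(13)=-66527325, a(14)=239609907, a(15)=-862998219, a(16)=3108242403; answer 3108242403
Part III: U2 = 3108242403; w = 5; 7*(5)^2 + 2*(5)^1 - 7 = (175) + (10) + (-7) = 178; answer 178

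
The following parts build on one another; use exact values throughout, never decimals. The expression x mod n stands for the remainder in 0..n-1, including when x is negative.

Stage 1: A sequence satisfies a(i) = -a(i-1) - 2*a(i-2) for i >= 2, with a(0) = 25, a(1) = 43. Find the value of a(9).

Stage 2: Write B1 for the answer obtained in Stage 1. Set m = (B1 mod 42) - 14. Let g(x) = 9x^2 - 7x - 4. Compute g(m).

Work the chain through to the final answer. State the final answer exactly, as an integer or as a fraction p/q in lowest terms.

1608

Stage 1: a(2) = -1*(43) - 2*(25) = -93; iterating: a(2)=-93, a(3)=7, a(4)=179, a(5)=-193, a(6)=-165, a(7)=551, a(8)=-221, a(9)=-881; answer -881
Stage 2: B1 = -881; m = -13; 9*(-13)^2 - 7*(-13)^1 - 4 = (1521) + (91) + (-4) = 1608; answer 1608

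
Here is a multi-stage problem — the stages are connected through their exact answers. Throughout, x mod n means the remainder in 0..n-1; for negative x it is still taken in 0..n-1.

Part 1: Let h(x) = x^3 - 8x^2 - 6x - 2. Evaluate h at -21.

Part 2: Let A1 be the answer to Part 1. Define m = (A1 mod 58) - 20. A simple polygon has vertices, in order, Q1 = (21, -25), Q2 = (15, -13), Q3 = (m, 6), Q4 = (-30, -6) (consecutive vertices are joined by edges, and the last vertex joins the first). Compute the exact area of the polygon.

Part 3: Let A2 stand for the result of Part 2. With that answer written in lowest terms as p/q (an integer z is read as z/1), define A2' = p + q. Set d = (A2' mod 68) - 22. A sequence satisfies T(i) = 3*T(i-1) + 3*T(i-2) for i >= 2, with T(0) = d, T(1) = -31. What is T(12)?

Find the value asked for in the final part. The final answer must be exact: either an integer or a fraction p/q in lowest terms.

-79458813

Part 1: 1*(-21)^3 - 8*(-21)^2 - 6*(-21)^1 - 2 = (-9261) + (-3528) + (126) + (-2) = -12665; answer -12665
Part 2: A1 = -12665; m = 17; cross terms: (21*-13 - 15*-25)=102, (15*6 - 17*-13)=311, (17*-6 - -30*6)=78, (-30*-25 - 21*-6)=876; twice the area = |1367| = 1367; area = 1367/2; answer 1367/2
Part 3: A2 = 1367/2; threaded value p + q = 1369; d = -13; T(2) = 3*(-31) + 3*(-13) = -132; iterating: T(2)=-132, T(3)=-489, T(4)=-1863, T(5)=-7056, T(6)=-26757, T(7)=-101439, T(8)=-384588, T(9)=-1458081, T(10)=-5528007, T(11)=-20958264, T(12)=-79458813; answer -79458813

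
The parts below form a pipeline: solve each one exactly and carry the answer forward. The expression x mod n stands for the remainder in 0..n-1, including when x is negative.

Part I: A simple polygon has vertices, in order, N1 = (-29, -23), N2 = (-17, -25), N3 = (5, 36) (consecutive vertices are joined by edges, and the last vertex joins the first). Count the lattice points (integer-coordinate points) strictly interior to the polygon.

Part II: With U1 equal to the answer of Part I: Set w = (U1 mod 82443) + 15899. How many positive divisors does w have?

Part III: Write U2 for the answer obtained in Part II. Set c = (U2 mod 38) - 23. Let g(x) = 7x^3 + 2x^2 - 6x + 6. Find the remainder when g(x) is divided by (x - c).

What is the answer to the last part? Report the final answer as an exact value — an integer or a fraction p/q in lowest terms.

-23079

Part I: cross terms: (-29*-25 - -17*-23)=334, (-17*36 - 5*-25)=-487, (5*-23 - -29*36)=929; twice the area = |776| = 776; area = 388; boundary points = 2 + 1 + 1 = 4; strictly interior points = area - boundary/2 + 1 = 387; answer 387
Part II: U1 = 387; w = 16286; 16286 = 2 * 17 * 479; number of divisors = (1+1) * (1+1) * (1+1) = 8; answer 8
Part III: U2 = 8; c = -15; remainder = value at the root: 7*(-15)^3 + 2*(-15)^2 - 6*(-15)^1 + 6 = (-23625) + (450) + (90) + (6) = -23079; answer -23079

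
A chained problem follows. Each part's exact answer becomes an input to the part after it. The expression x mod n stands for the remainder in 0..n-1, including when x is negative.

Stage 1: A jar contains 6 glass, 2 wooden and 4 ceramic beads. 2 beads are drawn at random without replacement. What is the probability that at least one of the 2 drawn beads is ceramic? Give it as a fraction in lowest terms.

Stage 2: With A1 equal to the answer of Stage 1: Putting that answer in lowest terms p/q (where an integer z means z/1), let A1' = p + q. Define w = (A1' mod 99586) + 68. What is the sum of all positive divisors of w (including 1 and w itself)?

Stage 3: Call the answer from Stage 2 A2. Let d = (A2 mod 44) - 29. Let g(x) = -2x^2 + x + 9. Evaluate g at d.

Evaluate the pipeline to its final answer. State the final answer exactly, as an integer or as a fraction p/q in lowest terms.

-894

Stage 1: total draws C(12,2) = 66; complement C(8,2) = 28; favorable 66 - 28 = 38; P = 19/33; answer 19/33
Stage 2: A1 = 19/33; threaded value p + q = 52; w = 120; 120 = 2^3 * 3 * 5; sigma = (1 + 2 + 4 + 8) * (1 + 3) * (1 + 5) = 15 * 4 * 6 = 360; answer 360
Stage 3: A2 = 360; d = -21; -2*(-21)^2 + 1*(-21)^1 + 9 = (-882) + (-21) + (9) = -894; answer -894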